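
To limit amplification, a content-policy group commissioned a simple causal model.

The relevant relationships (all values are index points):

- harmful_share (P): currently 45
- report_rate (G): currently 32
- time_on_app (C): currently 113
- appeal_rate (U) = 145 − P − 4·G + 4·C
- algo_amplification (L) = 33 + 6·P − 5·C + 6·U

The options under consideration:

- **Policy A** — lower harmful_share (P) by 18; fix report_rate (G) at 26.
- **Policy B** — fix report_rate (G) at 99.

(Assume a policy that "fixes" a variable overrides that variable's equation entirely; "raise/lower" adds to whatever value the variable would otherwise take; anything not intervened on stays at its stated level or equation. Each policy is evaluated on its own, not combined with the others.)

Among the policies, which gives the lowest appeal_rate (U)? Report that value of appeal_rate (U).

156

Policy A (P − 18, G := 26):
  P = 45 − 18 = 27
  G = 26
  C = 113
  U = 145 − 27 − 4·26 + 4·113 = 466
Policy B (G := 99):
  P = 45
  G = 99
  C = 113
  U = 145 − 45 − 4·99 + 4·113 = 156
Comparing — Policy A: U=466, Policy B: U=156. Lowest is 156 (Policy B).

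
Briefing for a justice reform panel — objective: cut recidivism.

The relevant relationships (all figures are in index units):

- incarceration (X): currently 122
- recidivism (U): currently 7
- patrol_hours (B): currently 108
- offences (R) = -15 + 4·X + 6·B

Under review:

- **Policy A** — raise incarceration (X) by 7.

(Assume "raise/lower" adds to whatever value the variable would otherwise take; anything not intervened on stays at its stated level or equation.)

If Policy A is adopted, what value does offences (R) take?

1149

Policy A (X + 7):
  X = 122 + 7 = 129
  B = 108
  R = -15 + 4·129 + 6·108 = 1149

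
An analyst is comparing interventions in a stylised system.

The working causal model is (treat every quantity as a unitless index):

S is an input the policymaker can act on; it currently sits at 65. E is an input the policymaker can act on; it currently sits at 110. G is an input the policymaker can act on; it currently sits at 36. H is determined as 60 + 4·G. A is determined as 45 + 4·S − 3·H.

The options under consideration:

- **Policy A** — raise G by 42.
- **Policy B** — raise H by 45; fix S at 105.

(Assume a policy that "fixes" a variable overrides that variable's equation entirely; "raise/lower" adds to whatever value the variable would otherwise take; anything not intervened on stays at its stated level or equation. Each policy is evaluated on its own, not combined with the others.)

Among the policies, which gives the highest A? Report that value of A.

Policy A (G + 42):
  S = 65
  G = 36 + 42 = 78
  H = 60 + 4·78 = 372
  A = 45 + 4·65 − 3·372 = -811
Policy B (H + 45, S := 105):
  S = 105
  G = 36
  H = 60 + 4·36 (+45 from intervention) = 249
  A = 45 + 4·105 − 3·249 = -282
Comparing — Policy A: A=-811, Policy B: A=-282. Highest is -282 (Policy B).

-282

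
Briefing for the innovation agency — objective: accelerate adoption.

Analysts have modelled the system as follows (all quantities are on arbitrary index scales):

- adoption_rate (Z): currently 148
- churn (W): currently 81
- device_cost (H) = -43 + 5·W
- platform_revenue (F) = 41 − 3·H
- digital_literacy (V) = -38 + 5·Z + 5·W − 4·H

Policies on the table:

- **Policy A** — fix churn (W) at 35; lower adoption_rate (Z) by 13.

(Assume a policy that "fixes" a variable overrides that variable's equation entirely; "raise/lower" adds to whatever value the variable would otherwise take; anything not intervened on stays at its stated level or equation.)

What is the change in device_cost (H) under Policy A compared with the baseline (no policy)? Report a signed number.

Baseline:
  W = 81
  H = -43 + 5·81 = 362
Policy A (W := 35, Z − 13):
  W = 35
  H = -43 + 5·35 = 132
Change in H: 132 − 362 = -230

-230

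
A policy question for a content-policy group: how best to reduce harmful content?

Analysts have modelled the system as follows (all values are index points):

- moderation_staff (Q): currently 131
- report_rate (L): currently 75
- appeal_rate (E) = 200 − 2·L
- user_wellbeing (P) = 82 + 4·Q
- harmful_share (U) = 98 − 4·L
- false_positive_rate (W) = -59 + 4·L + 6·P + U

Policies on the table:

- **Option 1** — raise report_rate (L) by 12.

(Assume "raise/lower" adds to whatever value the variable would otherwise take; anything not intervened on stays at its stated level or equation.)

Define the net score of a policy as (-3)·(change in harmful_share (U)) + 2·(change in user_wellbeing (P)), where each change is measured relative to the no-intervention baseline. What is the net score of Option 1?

Baseline:
  Q = 131
  L = 75
  P = 82 + 4·131 = 606
  U = 98 − 4·75 = -202
Option 1 (L + 12):
  Q = 131
  L = 75 + 12 = 87
  P = 82 + 4·131 = 606
  U = 98 − 4·87 = -250
ΔU = -250 − (-202) = -48; ΔP = 606 − 606 = 0
Score = (-3)·(-48) + 2·0 = 144

144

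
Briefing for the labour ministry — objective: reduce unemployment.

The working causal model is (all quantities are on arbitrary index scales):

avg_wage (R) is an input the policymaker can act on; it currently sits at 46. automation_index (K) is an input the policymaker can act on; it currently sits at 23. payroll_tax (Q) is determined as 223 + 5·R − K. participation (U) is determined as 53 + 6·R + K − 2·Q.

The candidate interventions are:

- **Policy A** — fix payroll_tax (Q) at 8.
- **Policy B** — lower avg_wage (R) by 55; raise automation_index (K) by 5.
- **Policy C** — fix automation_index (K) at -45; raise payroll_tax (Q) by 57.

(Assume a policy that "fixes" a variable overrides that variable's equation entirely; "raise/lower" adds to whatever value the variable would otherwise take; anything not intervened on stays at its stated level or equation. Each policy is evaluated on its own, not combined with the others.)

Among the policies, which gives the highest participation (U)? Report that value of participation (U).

Policy A (Q := 8):
  R = 46
  K = 23
  Q = 8
  U = 53 + 6·46 + 23 − 2·8 = 336
Policy B (R − 55, K + 5):
  R = 46 − 55 = -9
  K = 23 + 5 = 28
  Q = 223 + 5·(-9) − 28 = 150
  U = 53 + 6·(-9) + 28 − 2·150 = -273
Policy C (K := -45, Q + 57):
  R = 46
  K = -45
  Q = 223 + 5·46 − (-45) (+57 from intervention) = 555
  U = 53 + 6·46 + (-45) − 2·555 = -826
Comparing — Policy A: U=336, Policy B: U=-273, Policy C: U=-826. Highest is 336 (Policy A).

336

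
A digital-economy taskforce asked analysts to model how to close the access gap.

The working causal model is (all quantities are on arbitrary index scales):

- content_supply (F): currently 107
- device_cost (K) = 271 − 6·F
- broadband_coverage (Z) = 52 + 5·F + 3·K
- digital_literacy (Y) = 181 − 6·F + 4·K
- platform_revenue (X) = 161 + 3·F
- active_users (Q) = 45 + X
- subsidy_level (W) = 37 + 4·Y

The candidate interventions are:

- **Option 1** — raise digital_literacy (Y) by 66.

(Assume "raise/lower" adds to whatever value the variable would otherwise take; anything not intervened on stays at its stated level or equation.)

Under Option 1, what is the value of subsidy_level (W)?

Option 1 (Y + 66):
  F = 107
  K = 271 − 6·107 = -371
  Y = 181 − 6·107 + 4·(-371) (+66 from intervention) = -1879
  W = 37 + 4·(-1879) = -7479

-7479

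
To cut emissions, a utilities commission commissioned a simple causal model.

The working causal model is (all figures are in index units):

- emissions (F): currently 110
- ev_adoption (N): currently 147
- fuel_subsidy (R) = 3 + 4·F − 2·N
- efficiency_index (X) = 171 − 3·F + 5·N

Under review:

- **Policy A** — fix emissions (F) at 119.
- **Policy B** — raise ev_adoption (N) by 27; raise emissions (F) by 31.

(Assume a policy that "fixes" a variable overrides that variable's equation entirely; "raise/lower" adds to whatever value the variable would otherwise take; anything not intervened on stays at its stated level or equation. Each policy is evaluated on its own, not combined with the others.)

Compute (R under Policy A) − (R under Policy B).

-34

Policy A (F := 119):
  F = 119
  N = 147
  R = 3 + 4·119 − 2·147 = 185
Policy B (N + 27, F + 31):
  F = 110 + 31 = 141
  N = 147 + 27 = 174
  R = 3 + 4·141 − 2·174 = 219
R: 185 − 219 = -34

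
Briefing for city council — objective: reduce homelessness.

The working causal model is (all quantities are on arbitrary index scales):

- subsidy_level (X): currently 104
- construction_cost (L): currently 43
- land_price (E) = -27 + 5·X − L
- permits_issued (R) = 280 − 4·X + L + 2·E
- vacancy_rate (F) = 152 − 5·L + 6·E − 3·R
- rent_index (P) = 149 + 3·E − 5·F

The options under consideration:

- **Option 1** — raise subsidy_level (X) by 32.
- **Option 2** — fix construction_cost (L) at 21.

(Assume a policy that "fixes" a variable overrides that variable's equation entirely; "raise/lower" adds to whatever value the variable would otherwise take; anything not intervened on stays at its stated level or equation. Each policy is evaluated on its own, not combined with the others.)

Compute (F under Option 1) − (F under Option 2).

Option 1 (X + 32):
  X = 104 + 32 = 136
  L = 43
  E = -27 + 5·136 − 43 = 610
  R = 280 − 4·136 + 43 + 2·610 = 999
  F = 152 − 5·43 + 6·610 − 3·999 = 600
Option 2 (L := 21):
  X = 104
  L = 21
  E = -27 + 5·104 − 21 = 472
  R = 280 − 4·104 + 21 + 2·472 = 829
  F = 152 − 5·21 + 6·472 − 3·829 = 392
F: 600 − 392 = 208

208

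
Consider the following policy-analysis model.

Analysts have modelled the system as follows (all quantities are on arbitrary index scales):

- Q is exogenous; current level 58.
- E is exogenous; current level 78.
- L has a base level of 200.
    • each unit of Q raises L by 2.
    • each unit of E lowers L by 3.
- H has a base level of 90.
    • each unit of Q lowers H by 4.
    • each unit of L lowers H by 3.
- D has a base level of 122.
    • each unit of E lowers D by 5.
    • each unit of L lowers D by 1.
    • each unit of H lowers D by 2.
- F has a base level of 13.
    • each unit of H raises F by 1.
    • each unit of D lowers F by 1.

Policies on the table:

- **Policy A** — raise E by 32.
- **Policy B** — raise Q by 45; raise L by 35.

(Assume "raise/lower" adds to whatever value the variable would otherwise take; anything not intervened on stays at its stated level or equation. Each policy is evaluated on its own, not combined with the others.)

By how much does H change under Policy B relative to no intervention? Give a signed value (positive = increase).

-555

Baseline:
  Q = 58
  E = 78
  L = 200 + 2·58 − 3·78 = 82
  H = 90 − 4·58 − 3·82 = -388
Policy B (Q + 45, L + 35):
  Q = 58 + 45 = 103
  E = 78
  L = 200 + 2·103 − 3·78 (+35 from intervention) = 207
  H = 90 − 4·103 − 3·207 = -943
Change in H: -943 − (-388) = -555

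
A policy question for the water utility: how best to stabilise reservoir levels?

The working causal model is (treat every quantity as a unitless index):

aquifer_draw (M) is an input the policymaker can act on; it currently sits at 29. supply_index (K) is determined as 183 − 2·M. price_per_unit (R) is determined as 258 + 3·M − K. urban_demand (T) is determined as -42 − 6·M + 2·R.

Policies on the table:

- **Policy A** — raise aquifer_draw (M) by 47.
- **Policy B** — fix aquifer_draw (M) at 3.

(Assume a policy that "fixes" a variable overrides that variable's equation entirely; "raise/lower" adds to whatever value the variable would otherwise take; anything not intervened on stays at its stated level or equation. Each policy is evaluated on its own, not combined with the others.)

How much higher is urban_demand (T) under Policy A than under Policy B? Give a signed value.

292

Policy A (M + 47):
  M = 29 + 47 = 76
  K = 183 − 2·76 = 31
  R = 258 + 3·76 − 31 = 455
  T = -42 − 6·76 + 2·455 = 412
Policy B (M := 3):
  M = 3
  K = 183 − 2·3 = 177
  R = 258 + 3·3 − 177 = 90
  T = -42 − 6·3 + 2·90 = 120
T: 412 − 120 = 292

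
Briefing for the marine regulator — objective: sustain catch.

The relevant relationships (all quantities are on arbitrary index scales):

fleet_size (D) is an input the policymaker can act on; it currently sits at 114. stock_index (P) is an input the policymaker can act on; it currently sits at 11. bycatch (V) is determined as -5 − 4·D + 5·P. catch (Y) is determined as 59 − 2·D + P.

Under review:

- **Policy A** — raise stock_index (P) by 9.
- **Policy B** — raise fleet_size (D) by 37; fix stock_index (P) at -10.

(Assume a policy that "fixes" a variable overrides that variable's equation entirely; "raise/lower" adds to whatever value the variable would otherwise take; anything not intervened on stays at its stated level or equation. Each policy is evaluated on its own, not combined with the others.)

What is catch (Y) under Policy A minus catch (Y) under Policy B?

104

Policy A (P + 9):
  D = 114
  P = 11 + 9 = 20
  Y = 59 − 2·114 + 20 = -149
Policy B (D + 37, P := -10):
  D = 114 + 37 = 151
  P = -10
  Y = 59 − 2·151 + (-10) = -253
Y: -149 − (-253) = 104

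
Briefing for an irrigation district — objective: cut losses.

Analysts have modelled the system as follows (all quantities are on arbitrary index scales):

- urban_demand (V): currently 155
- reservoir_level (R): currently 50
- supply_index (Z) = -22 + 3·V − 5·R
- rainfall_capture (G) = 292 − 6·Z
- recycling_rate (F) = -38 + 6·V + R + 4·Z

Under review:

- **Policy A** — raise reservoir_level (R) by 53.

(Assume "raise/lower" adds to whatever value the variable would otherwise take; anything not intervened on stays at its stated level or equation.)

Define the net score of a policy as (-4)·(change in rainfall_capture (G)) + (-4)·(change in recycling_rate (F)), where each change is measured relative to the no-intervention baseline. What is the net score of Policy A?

Baseline:
  V = 155
  R = 50
  Z = -22 + 3·155 − 5·50 = 193
  G = 292 − 6·193 = -866
  F = -38 + 6·155 + 50 + 4·193 = 1714
Policy A (R + 53):
  V = 155
  R = 50 + 53 = 103
  Z = -22 + 3·155 − 5·103 = -72
  G = 292 − 6·(-72) = 724
  F = -38 + 6·155 + 103 + 4·(-72) = 707
ΔG = 724 − (-866) = 1590; ΔF = 707 − 1714 = -1007
Score = (-4)·1590 + (-4)·(-1007) = -2332

-2332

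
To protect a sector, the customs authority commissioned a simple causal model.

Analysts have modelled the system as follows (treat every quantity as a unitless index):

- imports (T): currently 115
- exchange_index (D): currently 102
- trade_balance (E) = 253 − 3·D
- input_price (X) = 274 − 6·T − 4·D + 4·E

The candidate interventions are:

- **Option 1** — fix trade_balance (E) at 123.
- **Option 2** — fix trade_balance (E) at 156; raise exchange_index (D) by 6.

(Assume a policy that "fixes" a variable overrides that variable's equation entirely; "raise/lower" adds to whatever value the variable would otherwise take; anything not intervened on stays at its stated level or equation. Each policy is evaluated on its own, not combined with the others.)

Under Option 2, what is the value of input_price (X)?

Option 2 (E := 156, D + 6):
  T = 115
  D = 102 + 6 = 108
  E = 156
  X = 274 − 6·115 − 4·108 + 4·156 = -224

-224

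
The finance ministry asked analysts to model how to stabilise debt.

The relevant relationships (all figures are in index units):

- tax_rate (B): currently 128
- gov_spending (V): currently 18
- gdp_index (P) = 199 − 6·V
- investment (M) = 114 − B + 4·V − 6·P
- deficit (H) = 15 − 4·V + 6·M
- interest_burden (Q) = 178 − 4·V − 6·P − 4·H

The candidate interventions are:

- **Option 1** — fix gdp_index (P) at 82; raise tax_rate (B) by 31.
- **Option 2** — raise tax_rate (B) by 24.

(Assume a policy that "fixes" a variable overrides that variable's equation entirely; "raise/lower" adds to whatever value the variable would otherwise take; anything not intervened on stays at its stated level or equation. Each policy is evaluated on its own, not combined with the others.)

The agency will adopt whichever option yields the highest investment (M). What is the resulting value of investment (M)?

-465

Option 1 (P := 82, B + 31):
  B = 128 + 31 = 159
  V = 18
  P = 82
  M = 114 − 159 + 4·18 − 6·82 = -465
Option 2 (B + 24):
  B = 128 + 24 = 152
  V = 18
  P = 199 − 6·18 = 91
  M = 114 − 152 + 4·18 − 6·91 = -512
Comparing — Option 1: M=-465, Option 2: M=-512. Highest is -465 (Option 1).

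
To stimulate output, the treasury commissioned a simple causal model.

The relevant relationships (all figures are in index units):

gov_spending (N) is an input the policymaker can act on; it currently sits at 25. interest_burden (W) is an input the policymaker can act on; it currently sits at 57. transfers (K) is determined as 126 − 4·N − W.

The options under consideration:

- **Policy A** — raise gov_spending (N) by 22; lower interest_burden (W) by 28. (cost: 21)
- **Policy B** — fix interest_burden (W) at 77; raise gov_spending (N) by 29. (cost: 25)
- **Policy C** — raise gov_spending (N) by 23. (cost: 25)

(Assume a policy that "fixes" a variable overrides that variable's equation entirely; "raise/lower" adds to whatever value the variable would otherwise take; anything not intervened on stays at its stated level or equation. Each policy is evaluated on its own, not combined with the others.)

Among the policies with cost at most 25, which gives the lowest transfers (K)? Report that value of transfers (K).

Policy A (N + 22, W − 28):
  N = 25 + 22 = 47
  W = 57 − 28 = 29
  K = 126 − 4·47 − 29 = -91
Policy B (W := 77, N + 29):
  N = 25 + 29 = 54
  W = 77
  K = 126 − 4·54 − 77 = -167
Policy C (N + 23):
  N = 25 + 23 = 48
  W = 57
  K = 126 − 4·48 − 57 = -123
Comparing — Policy A: K=-91, Policy B: K=-167, Policy C: K=-123. Lowest is -167 (Policy B).

-167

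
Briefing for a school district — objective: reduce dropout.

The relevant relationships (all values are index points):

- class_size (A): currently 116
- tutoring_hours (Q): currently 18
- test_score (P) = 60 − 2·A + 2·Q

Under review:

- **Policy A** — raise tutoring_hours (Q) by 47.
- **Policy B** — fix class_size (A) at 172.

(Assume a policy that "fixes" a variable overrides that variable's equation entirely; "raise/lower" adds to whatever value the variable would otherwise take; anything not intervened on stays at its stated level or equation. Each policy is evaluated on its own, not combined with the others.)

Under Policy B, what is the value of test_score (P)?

Policy B (A := 172):
  A = 172
  Q = 18
  P = 60 − 2·172 + 2·18 = -248

-248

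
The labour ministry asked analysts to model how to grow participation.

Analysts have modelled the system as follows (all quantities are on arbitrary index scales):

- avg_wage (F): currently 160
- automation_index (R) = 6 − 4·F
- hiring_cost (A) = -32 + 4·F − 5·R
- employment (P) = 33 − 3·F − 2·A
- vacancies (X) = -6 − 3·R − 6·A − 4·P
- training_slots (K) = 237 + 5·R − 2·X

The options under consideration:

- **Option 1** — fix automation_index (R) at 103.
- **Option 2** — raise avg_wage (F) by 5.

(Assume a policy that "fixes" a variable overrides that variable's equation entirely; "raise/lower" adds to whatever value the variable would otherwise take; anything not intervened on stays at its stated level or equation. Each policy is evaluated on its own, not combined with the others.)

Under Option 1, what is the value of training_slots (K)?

-2566

Option 1 (R := 103):
  F = 160
  R = 103
  A = -32 + 4·160 − 5·103 = 93
  P = 33 − 3·160 − 2·93 = -633
  X = -6 − 3·103 − 6·93 − 4·(-633) = 1659
  K = 237 + 5·103 − 2·1659 = -2566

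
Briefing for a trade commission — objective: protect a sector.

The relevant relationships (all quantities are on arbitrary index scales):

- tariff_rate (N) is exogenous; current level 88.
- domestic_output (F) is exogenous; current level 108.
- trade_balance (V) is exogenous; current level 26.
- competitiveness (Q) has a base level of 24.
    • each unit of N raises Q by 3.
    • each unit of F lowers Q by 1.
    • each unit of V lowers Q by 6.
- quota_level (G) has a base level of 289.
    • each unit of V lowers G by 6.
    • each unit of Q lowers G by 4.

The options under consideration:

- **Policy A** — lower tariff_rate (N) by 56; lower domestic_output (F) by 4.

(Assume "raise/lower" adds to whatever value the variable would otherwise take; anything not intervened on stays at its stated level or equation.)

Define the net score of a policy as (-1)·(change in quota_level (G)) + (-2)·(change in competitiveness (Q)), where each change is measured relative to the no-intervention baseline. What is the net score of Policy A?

-328

Baseline:
  N = 88
  F = 108
  V = 26
  Q = 24 + 3·88 − 108 − 6·26 = 24
  G = 289 − 6·26 − 4·24 = 37
Policy A (N − 56, F − 4):
  N = 88 − 56 = 32
  F = 108 − 4 = 104
  V = 26
  Q = 24 + 3·32 − 104 − 6·26 = -140
  G = 289 − 6·26 − 4·(-140) = 693
ΔG = 693 − 37 = 656; ΔQ = -140 − 24 = -164
Score = (-1)·656 + (-2)·(-164) = -328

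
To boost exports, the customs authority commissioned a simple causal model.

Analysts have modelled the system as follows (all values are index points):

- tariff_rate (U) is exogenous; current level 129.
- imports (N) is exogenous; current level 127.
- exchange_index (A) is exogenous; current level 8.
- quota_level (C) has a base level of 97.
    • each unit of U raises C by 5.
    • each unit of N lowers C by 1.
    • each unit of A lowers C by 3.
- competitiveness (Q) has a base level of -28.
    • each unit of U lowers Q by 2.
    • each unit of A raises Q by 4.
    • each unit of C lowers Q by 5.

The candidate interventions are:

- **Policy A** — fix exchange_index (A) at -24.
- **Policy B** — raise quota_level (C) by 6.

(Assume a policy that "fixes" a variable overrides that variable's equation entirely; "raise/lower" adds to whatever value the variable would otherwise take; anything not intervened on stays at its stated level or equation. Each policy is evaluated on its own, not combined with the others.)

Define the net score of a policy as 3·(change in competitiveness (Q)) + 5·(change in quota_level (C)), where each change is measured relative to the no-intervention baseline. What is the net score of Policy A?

-1344

Baseline:
  U = 129
  N = 127
  A = 8
  C = 97 + 5·129 − 127 − 3·8 = 591
  Q = -28 − 2·129 + 4·8 − 5·591 = -3209
Policy A (A := -24):
  U = 129
  N = 127
  A = -24
  C = 97 + 5·129 − 127 − 3·(-24) = 687
  Q = -28 − 2·129 + 4·(-24) − 5·687 = -3817
ΔQ = -3817 − (-3209) = -608; ΔC = 687 − 591 = 96
Score = 3·(-608) + 5·96 = -1344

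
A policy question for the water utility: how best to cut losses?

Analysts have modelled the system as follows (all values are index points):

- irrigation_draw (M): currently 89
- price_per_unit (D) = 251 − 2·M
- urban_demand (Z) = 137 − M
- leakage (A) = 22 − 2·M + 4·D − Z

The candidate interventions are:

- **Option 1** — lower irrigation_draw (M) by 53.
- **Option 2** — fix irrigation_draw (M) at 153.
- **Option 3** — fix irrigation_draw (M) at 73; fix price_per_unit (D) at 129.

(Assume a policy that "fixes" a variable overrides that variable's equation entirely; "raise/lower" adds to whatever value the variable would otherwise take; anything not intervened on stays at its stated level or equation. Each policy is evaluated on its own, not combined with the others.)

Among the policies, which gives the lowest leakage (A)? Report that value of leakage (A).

-488

Option 1 (M − 53):
  M = 89 − 53 = 36
  D = 251 − 2·36 = 179
  Z = 137 − 36 = 101
  A = 22 − 2·36 + 4·179 − 101 = 565
Option 2 (M := 153):
  M = 153
  D = 251 − 2·153 = -55
  Z = 137 − 153 = -16
  A = 22 − 2·153 + 4·(-55) − (-16) = -488
Option 3 (M := 73, D := 129):
  M = 73
  D = 129
  Z = 137 − 73 = 64
  A = 22 − 2·73 + 4·129 − 64 = 328
Comparing — Option 1: A=565, Option 2: A=-488, Option 3: A=328. Lowest is -488 (Option 2).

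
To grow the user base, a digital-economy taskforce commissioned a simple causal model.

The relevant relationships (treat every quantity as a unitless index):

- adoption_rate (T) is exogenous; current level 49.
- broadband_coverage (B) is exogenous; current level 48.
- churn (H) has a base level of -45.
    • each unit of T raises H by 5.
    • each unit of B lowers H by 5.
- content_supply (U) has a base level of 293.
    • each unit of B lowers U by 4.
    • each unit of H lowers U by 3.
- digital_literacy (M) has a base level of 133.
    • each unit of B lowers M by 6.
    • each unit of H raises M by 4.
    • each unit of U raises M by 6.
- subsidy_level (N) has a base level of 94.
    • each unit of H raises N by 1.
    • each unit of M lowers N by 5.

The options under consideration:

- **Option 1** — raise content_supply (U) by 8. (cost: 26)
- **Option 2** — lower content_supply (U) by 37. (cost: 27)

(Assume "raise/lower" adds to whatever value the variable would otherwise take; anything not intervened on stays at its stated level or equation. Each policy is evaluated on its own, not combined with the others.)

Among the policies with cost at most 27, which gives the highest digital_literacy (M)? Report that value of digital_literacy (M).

Option 1 (U + 8):
  T = 49
  B = 48
  H = -45 + 5·49 − 5·48 = -40
  U = 293 − 4·48 − 3·(-40) (+8 from intervention) = 229
  M = 133 − 6·48 + 4·(-40) + 6·229 = 1059
Option 2 (U − 37):
  T = 49
  B = 48
  H = -45 + 5·49 − 5·48 = -40
  U = 293 − 4·48 − 3·(-40) (−37 from intervention) = 184
  M = 133 − 6·48 + 4·(-40) + 6·184 = 789
Comparing — Option 1: M=1059, Option 2: M=789. Highest is 1059 (Option 1).

1059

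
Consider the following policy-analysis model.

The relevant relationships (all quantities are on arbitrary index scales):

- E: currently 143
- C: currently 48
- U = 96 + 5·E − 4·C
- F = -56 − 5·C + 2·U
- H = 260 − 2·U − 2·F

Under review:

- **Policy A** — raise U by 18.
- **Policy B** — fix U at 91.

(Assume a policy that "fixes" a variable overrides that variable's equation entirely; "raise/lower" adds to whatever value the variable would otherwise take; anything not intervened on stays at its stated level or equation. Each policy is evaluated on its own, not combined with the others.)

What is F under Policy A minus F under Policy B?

Policy A (U + 18):
  E = 143
  C = 48
  U = 96 + 5·143 − 4·48 (+18 from intervention) = 637
  F = -56 − 5·48 + 2·637 = 978
Policy B (U := 91):
  E = 143
  C = 48
  U = 91
  F = -56 − 5·48 + 2·91 = -114
F: 978 − (-114) = 1092

1092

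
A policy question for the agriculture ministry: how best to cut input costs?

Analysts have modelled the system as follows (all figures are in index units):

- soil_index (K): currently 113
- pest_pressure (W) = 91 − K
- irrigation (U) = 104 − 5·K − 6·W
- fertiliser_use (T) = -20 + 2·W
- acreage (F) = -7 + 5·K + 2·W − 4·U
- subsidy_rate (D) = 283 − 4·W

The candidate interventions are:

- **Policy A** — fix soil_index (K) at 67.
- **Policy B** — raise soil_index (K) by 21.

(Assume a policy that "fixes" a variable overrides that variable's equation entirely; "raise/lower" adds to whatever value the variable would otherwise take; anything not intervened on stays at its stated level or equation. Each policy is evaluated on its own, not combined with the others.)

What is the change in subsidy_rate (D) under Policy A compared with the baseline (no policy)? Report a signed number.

-184

Baseline:
  K = 113
  W = 91 − 113 = -22
  D = 283 − 4·(-22) = 371
Policy A (K := 67):
  K = 67
  W = 91 − 67 = 24
  D = 283 − 4·24 = 187
Change in D: 187 − 371 = -184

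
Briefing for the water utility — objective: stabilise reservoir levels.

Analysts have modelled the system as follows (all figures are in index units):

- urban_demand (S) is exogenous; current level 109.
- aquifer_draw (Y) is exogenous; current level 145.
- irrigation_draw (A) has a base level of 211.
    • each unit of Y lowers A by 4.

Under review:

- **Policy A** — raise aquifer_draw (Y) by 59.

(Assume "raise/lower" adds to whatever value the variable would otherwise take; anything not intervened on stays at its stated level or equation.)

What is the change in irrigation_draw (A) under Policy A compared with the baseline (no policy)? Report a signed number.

-236

Baseline:
  Y = 145
  A = 211 − 4·145 = -369
Policy A (Y + 59):
  Y = 145 + 59 = 204
  A = 211 − 4·204 = -605
Change in A: -605 − (-369) = -236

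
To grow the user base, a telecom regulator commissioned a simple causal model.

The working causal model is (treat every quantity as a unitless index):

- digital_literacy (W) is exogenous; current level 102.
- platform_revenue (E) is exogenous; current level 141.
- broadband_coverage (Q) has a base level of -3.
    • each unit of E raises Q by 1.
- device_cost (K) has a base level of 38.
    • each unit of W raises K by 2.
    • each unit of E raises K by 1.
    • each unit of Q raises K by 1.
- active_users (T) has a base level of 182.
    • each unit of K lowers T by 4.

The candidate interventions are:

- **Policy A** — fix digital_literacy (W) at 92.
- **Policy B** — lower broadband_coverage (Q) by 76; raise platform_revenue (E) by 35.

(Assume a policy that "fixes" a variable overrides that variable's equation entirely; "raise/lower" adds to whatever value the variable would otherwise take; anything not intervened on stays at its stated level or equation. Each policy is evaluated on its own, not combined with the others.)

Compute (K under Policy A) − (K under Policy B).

-14

Policy A (W := 92):
  W = 92
  E = 141
  Q = -3 + 141 = 138
  K = 38 + 2·92 + 141 + 138 = 501
Policy B (Q − 76, E + 35):
  W = 102
  E = 141 + 35 = 176
  Q = -3 + 176 (−76 from intervention) = 97
  K = 38 + 2·102 + 176 + 97 = 515
K: 501 − 515 = -14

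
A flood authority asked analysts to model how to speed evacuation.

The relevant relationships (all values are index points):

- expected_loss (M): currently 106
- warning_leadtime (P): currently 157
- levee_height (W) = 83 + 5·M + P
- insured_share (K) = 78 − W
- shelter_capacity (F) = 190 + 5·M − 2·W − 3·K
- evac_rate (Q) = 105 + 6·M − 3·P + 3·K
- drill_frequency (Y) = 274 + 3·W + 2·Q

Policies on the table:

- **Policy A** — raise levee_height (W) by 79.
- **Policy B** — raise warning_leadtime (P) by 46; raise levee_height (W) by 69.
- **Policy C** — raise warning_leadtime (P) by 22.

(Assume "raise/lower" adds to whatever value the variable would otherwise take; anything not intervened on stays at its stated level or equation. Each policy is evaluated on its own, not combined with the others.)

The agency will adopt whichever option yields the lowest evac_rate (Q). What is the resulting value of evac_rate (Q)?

-2289

Policy A (W + 79):
  M = 106
  P = 157
  W = 83 + 5·106 + 157 (+79 from intervention) = 849
  K = 78 − 849 = -771
  Q = 105 + 6·106 − 3·157 + 3·(-771) = -2043
Policy B (P + 46, W + 69):
  M = 106
  P = 157 + 46 = 203
  W = 83 + 5·106 + 203 (+69 from intervention) = 885
  K = 78 − 885 = -807
  Q = 105 + 6·106 − 3·203 + 3·(-807) = -2289
Policy C (P + 22):
  M = 106
  P = 157 + 22 = 179
  W = 83 + 5·106 + 179 = 792
  K = 78 − 792 = -714
  Q = 105 + 6·106 − 3·179 + 3·(-714) = -1938
Comparing — Policy A: Q=-2043, Policy B: Q=-2289, Policy C: Q=-1938. Lowest is -2289 (Policy B).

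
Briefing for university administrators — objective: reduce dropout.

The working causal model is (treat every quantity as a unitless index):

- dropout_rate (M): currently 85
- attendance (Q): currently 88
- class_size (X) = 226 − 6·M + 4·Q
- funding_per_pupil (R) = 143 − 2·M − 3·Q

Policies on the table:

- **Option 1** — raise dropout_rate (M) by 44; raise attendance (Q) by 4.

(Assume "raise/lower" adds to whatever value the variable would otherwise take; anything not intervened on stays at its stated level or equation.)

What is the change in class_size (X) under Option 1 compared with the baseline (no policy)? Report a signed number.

Baseline:
  M = 85
  Q = 88
  X = 226 − 6·85 + 4·88 = 68
Option 1 (M + 44, Q + 4):
  M = 85 + 44 = 129
  Q = 88 + 4 = 92
  X = 226 − 6·129 + 4·92 = -180
Change in X: -180 − 68 = -248

-248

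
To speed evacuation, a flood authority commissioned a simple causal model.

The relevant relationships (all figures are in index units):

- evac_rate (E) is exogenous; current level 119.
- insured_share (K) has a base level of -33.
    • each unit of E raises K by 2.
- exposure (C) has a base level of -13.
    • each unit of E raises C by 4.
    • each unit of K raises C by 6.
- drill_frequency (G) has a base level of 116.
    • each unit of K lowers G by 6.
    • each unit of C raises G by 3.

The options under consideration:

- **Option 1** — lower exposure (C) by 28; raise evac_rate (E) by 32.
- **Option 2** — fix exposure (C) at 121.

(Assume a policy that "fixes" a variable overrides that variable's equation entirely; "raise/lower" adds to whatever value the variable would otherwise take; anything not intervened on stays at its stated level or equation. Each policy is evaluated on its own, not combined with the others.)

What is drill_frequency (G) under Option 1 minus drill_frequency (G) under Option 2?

Option 1 (C − 28, E + 32):
  E = 119 + 32 = 151
  K = -33 + 2·151 = 269
  C = -13 + 4·151 + 6·269 (−28 from intervention) = 2177
  G = 116 − 6·269 + 3·2177 = 5033
Option 2 (C := 121):
  E = 119
  K = -33 + 2·119 = 205
  C = 121
  G = 116 − 6·205 + 3·121 = -751
G: 5033 − (-751) = 5784

5784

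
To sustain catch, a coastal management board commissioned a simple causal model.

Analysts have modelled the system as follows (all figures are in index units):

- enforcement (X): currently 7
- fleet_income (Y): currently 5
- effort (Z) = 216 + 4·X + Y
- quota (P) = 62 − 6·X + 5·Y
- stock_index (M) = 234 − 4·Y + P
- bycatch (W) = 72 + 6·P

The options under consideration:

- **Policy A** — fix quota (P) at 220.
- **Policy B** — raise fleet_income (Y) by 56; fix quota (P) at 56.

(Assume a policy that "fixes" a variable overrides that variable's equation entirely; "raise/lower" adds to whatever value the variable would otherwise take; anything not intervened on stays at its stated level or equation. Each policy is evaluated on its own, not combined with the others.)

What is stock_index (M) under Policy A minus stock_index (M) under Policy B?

388

Policy A (P := 220):
  X = 7
  Y = 5
  P = 220
  M = 234 − 4·5 + 220 = 434
Policy B (Y + 56, P := 56):
  X = 7
  Y = 5 + 56 = 61
  P = 56
  M = 234 − 4·61 + 56 = 46
M: 434 − 46 = 388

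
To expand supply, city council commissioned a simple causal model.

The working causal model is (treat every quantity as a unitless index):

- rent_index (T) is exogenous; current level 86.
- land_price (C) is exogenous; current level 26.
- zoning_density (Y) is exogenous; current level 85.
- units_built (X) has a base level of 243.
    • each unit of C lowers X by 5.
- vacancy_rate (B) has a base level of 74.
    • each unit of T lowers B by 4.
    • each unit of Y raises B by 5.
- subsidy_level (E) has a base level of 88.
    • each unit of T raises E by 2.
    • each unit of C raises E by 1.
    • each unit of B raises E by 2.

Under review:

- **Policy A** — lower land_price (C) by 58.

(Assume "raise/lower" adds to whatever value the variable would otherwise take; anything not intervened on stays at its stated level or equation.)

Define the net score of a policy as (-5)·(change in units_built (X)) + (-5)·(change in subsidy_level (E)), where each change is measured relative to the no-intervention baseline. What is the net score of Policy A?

Baseline:
  T = 86
  C = 26
  Y = 85
  X = 243 − 5·26 = 113
  B = 74 − 4·86 + 5·85 = 155
  E = 88 + 2·86 + 26 + 2·155 = 596
Policy A (C − 58):
  T = 86
  C = 26 − 58 = -32
  Y = 85
  X = 243 − 5·(-32) = 403
  B = 74 − 4·86 + 5·85 = 155
  E = 88 + 2·86 + (-32) + 2·155 = 538
ΔX = 403 − 113 = 290; ΔE = 538 − 596 = -58
Score = (-5)·290 + (-5)·(-58) = -1160

-1160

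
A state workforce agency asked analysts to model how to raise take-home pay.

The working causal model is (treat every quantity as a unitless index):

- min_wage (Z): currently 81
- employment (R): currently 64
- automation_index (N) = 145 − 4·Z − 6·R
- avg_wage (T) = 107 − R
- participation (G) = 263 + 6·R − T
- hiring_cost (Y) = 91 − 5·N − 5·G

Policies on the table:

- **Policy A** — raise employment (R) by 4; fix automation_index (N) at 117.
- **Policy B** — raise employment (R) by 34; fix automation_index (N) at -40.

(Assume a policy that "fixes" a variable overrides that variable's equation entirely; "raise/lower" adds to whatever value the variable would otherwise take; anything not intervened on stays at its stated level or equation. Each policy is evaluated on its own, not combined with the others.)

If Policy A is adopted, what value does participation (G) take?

632

Policy A (R + 4, N := 117):
  R = 64 + 4 = 68
  T = 107 − 68 = 39
  G = 263 + 6·68 − 39 = 632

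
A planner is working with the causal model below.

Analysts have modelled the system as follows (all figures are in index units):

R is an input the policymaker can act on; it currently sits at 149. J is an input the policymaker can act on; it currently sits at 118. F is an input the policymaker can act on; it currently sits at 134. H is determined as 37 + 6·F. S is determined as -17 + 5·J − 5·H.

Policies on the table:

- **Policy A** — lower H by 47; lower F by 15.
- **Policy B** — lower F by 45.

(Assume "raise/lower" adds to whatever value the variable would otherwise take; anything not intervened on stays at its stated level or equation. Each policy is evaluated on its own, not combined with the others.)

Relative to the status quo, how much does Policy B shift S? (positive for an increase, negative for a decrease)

1350

Baseline:
  J = 118
  F = 134
  H = 37 + 6·134 = 841
  S = -17 + 5·118 − 5·841 = -3632
Policy B (F − 45):
  J = 118
  F = 134 − 45 = 89
  H = 37 + 6·89 = 571
  S = -17 + 5·118 − 5·571 = -2282
Change in S: -2282 − (-3632) = 1350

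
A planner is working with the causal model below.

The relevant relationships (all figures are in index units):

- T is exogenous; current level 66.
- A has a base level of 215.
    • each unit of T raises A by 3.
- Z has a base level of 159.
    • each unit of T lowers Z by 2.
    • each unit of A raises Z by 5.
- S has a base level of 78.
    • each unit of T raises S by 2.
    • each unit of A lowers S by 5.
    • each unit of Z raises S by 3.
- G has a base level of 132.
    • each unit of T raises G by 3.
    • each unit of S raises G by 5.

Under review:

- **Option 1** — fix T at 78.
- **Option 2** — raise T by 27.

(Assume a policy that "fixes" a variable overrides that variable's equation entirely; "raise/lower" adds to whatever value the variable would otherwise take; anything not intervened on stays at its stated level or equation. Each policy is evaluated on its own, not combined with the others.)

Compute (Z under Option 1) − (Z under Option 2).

Option 1 (T := 78):
  T = 78
  A = 215 + 3·78 = 449
  Z = 159 − 2·78 + 5·449 = 2248
Option 2 (T + 27):
  T = 66 + 27 = 93
  A = 215 + 3·93 = 494
  Z = 159 − 2·93 + 5·494 = 2443
Z: 2248 − 2443 = -195

-195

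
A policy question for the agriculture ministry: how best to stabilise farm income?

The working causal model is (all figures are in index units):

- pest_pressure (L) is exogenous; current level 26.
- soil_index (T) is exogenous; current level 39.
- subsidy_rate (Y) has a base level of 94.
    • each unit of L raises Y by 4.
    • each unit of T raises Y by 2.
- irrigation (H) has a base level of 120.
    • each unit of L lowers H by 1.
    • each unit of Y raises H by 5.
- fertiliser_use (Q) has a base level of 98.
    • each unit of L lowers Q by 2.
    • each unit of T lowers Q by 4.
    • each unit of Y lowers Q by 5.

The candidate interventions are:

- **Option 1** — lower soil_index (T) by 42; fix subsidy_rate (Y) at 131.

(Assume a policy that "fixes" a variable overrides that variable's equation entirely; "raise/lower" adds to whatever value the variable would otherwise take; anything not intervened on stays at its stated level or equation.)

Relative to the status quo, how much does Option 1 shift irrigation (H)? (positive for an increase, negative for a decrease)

-725

Baseline:
  L = 26
  T = 39
  Y = 94 + 4·26 + 2·39 = 276
  H = 120 − 26 + 5·276 = 1474
Option 1 (T − 42, Y := 131):
  L = 26
  T = 39 − 42 = -3
  Y = 131
  H = 120 − 26 + 5·131 = 749
Change in H: 749 − 1474 = -725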